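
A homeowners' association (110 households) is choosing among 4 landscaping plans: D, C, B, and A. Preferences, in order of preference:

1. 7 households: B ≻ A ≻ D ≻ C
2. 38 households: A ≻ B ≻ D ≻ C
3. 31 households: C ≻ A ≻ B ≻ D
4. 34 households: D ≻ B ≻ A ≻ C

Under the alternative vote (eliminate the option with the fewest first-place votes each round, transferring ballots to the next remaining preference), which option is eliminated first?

B

Round 1: D 34, C 31, B 7, A 38. Eliminate B.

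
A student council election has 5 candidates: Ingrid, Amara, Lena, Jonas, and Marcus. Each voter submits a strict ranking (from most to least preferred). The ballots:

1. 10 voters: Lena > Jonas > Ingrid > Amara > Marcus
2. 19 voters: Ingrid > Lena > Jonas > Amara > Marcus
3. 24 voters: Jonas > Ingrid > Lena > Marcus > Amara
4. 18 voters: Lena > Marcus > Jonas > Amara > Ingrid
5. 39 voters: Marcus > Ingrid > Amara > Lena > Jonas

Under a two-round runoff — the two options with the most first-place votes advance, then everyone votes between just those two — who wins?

Lena

Round 1 first-place votes: Ingrid 19, Amara 0, Lena 28, Jonas 24, Marcus 39.
Marcus and Lena advance.
Runoff: Marcus is preferred to Lena by 39 voters; Lena by 71.
Lena wins the runoff.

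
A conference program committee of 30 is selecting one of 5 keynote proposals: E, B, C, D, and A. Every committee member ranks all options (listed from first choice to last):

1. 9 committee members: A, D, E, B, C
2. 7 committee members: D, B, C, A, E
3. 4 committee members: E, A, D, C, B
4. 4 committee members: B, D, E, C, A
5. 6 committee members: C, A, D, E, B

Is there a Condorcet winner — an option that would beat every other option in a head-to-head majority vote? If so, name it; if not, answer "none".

Checking pairwise contests:
D beats E 26–4.
E beats B 19–11.
E beats C 17–13.
A beats D 19–11.
C beats A 17–13.
Every option loses at least one head-to-head, so there is no Condorcet winner.

none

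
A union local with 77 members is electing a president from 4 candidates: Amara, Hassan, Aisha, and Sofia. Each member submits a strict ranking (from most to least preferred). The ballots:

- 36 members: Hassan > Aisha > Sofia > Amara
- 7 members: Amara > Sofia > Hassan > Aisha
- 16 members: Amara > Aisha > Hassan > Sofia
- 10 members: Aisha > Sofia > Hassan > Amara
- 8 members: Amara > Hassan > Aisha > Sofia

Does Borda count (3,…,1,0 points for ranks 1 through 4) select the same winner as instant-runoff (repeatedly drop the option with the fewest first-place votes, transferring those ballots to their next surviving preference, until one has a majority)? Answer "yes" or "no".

Borda — scores: Amara 93, Hassan 157, Aisha 142, Sofia 70. Winner: Hassan.
Instant-runoff — R1 Amara 31, Hassan 36, Aisha 10, Sofia 0 (Sofia out); R2 Amara 31, Hassan 36, Aisha 10 (Aisha out); R3 Amara 31, Hassan 46 (Hassan winner). Winner: Hassan.
The two methods agree.

yes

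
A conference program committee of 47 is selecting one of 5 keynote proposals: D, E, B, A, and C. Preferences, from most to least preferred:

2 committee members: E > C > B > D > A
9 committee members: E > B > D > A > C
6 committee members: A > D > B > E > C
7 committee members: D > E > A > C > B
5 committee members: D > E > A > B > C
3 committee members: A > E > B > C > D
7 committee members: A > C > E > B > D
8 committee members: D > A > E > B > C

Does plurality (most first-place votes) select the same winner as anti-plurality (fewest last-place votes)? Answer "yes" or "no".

no

Plurality — first-place votes: D 20, E 11, B 0, A 16, C 0. Winner: D.
Anti-plurality — last-place votes: D 10, E 0, B 7, A 2, C 28. Winner: E.
The two methods disagree.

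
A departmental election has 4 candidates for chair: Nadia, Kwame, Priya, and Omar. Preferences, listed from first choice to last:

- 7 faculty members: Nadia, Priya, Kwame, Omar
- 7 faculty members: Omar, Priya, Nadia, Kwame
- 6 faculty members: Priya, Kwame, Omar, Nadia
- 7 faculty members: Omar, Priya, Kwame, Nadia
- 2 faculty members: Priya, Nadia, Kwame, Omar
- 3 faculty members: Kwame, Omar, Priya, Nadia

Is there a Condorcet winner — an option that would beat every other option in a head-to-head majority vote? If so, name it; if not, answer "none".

Checking pairwise contests:
Priya beats Nadia 25–7.
Priya beats Kwame 29–3.
Omar beats Priya 17–15.
Kwame beats Omar 18–14.
Every option loses at least one head-to-head, so there is no Condorcet winner.

none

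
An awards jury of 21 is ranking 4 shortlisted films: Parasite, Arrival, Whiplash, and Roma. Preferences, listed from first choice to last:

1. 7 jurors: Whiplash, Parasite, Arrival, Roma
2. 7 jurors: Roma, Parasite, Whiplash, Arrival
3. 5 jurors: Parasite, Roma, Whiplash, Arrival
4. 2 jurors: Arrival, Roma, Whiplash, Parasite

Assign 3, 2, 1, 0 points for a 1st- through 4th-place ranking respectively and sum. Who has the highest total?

Parasite

Parasite: 7·2 + 7·2 + 5·3 + 2·0 = 43
Arrival: 7·1 + 7·0 + 5·0 + 2·3 = 13
Whiplash: 7·3 + 7·1 + 5·1 + 2·1 = 35
Roma: 7·0 + 7·3 + 5·2 + 2·2 = 35
Parasite has the highest Borda score (43).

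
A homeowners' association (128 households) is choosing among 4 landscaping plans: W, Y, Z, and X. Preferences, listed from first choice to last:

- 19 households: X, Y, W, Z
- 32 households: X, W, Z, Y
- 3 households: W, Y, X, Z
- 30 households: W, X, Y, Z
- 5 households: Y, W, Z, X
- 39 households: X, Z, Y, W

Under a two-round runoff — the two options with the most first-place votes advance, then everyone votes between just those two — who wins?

Round 1 first-place votes: W 33, Y 5, Z 0, X 90.
X and W advance.
Runoff: X is preferred to W by 90 voters; W by 38.
X wins the runoff.

X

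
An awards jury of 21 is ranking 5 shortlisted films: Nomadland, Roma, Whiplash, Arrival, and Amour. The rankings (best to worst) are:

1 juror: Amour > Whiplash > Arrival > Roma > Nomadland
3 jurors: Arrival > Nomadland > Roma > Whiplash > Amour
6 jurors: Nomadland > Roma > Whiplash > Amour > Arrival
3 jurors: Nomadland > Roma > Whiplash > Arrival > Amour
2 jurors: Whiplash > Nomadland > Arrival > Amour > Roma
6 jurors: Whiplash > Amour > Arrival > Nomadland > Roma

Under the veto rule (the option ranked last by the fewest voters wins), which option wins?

Last-place votes: Nomadland 1, Roma 8, Whiplash 0, Arrival 6, Amour 6.
Whiplash is ranked last by the fewest voters, so Whiplash wins.

Whiplash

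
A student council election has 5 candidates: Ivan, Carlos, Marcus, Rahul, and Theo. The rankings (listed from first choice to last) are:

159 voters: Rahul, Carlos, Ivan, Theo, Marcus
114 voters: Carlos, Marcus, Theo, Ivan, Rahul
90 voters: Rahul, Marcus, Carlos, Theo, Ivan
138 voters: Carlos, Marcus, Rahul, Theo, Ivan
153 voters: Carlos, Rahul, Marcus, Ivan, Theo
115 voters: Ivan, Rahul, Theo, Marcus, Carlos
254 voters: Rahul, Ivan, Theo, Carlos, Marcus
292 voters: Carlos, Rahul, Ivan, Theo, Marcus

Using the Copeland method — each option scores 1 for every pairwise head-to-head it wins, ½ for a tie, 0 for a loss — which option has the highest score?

Carlos

Ivan: beats Marcus and Theo; loses to Carlos and Rahul → score 2.
Carlos: beats Ivan, Marcus, Rahul, and Theo → score 4.
Marcus: loses to Ivan, Carlos, Rahul, and Theo → score 0.
Rahul: beats Ivan, Marcus, and Theo; loses to Carlos → score 3.
Theo: beats Marcus; loses to Ivan, Carlos, and Rahul → score 1.
Carlos has the best pairwise record.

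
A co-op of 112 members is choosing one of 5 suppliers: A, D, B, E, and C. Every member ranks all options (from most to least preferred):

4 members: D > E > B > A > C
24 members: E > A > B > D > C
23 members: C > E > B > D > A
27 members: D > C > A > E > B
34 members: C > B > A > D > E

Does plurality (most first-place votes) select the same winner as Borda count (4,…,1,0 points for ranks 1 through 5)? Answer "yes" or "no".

Plurality — first-place votes: A 0, D 31, B 0, E 24, C 57. Winner: C.
Borda — scores: A 198, D 205, B 204, E 204, C 309. Winner: C.
The two methods agree.

yes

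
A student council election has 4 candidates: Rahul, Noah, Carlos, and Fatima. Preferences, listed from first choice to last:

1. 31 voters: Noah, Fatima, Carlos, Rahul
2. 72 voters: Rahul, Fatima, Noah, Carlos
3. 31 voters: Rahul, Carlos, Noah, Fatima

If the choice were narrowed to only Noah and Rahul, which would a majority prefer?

Rahul

Voters preferring Noah to Rahul: 31; preferring Rahul to Noah: 103.
Rahul wins the head-to-head.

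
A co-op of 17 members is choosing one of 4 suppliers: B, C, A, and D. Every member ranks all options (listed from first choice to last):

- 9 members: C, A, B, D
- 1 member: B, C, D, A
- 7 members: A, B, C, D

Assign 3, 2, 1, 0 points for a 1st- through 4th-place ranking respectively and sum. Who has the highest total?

A

B: 9·1 + 1·3 + 7·2 = 26
C: 9·3 + 1·2 + 7·1 = 36
A: 9·2 + 1·0 + 7·3 = 39
D: 9·0 + 1·1 + 7·0 = 1
A has the highest Borda score (39).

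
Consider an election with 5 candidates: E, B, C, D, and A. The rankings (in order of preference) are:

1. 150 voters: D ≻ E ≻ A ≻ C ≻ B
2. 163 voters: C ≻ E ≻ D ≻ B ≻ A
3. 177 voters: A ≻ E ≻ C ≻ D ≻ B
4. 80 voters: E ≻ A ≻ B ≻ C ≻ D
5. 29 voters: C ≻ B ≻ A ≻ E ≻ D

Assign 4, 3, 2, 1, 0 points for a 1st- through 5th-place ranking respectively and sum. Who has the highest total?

E

E: 150·3 + 163·3 + 177·3 + 80·4 + 29·1 = 1819
B: 150·0 + 163·1 + 177·0 + 80·2 + 29·3 = 410
C: 150·1 + 163·4 + 177·2 + 80·1 + 29·4 = 1352
D: 150·4 + 163·2 + 177·1 + 80·0 + 29·0 = 1103
A: 150·2 + 163·0 + 177·4 + 80·3 + 29·2 = 1306
E has the highest Borda score (1819).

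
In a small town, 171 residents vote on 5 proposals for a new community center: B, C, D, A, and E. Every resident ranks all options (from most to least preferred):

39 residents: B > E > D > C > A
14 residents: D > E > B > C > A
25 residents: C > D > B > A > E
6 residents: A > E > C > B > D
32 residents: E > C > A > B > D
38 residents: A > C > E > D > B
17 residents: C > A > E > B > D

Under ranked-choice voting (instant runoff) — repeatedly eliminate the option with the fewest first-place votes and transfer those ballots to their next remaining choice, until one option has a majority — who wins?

Round 1: B 39, C 42, D 14, A 44, E 32. Eliminate D.
Round 2: B 39, C 42, A 44, E 46. Eliminate B.
Round 3: C 42, A 44, E 85. Eliminate C.
Round 4: A 86, E 85. A has a majority.

A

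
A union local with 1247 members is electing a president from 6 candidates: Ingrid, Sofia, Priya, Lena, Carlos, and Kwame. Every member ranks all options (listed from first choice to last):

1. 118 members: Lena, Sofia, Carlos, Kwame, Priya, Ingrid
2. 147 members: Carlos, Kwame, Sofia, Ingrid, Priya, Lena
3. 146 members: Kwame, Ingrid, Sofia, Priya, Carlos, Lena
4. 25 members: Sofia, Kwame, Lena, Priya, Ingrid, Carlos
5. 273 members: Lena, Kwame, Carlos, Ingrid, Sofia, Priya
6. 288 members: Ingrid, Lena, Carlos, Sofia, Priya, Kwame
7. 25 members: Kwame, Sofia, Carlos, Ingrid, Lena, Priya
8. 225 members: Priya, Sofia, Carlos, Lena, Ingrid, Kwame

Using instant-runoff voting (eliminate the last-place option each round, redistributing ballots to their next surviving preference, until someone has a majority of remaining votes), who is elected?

Lena

Round 1: Ingrid 288, Sofia 25, Priya 225, Lena 391, Carlos 147, Kwame 171. Eliminate Sofia.
Round 2: Ingrid 288, Priya 225, Lena 391, Carlos 147, Kwame 196. Eliminate Carlos.
Round 3: Ingrid 288, Priya 225, Lena 391, Kwame 343. Eliminate Priya.
Round 4: Ingrid 288, Lena 616, Kwame 343. Eliminate Ingrid.
Round 5: Lena 904, Kwame 343. Lena has a majority.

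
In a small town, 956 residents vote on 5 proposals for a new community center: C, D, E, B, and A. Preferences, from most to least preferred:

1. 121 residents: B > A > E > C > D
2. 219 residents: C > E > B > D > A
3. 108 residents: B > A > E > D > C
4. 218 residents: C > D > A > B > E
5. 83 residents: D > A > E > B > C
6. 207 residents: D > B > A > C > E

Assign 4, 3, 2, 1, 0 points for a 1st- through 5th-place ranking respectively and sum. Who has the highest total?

B

C: 121·1 + 219·4 + 108·0 + 218·4 + 83·0 + 207·1 = 2076
D: 121·0 + 219·1 + 108·1 + 218·3 + 83·4 + 207·4 = 2141
E: 121·2 + 219·3 + 108·2 + 218·0 + 83·2 + 207·0 = 1281
B: 121·4 + 219·2 + 108·4 + 218·1 + 83·1 + 207·3 = 2276
A: 121·3 + 219·0 + 108·3 + 218·2 + 83·3 + 207·2 = 1786
B has the highest Borda score (2276).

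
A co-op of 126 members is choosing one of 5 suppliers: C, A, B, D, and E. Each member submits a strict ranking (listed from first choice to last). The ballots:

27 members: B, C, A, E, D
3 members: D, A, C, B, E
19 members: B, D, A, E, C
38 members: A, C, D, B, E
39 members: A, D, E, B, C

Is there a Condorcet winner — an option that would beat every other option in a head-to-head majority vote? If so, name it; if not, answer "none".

A

A vs C: 99–27 for A.
A vs B: 80–46 for A.
A vs D: 104–22 for A.
A vs E: 126–0 for A.
A beats every other option head-to-head.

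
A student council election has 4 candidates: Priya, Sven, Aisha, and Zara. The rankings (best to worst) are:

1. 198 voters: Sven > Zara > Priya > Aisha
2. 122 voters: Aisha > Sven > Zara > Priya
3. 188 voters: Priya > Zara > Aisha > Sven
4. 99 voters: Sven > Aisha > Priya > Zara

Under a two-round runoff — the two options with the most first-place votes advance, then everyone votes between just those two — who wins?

Sven

Round 1 first-place votes: Priya 188, Sven 297, Aisha 122, Zara 0.
Sven and Priya advance.
Runoff: Sven is preferred to Priya by 419 voters; Priya by 188.
Sven wins the runoff.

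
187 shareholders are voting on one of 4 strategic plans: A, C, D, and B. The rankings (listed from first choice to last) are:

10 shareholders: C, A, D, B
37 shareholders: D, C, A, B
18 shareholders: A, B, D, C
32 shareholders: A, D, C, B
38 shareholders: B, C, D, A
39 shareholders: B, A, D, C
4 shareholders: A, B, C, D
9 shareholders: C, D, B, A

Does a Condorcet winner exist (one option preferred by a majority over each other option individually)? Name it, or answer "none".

none

Checking pairwise contests:
C beats A 94–93.
D beats C 126–61.
A beats D 103–84.
A beats B 101–86.
Every option loses at least one head-to-head, so there is no Condorcet winner.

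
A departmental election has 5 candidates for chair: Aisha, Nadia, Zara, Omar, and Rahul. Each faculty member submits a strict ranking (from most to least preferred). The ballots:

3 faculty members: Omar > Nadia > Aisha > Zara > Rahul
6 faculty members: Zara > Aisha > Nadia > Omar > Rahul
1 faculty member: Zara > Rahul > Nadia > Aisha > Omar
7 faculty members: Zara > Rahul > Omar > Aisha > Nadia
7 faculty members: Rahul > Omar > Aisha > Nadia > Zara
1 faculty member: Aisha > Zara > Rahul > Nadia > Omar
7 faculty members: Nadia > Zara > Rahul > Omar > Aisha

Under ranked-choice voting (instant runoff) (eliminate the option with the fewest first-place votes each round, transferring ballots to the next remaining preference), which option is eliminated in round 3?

Round 1: Aisha 1, Nadia 7, Zara 14, Omar 3, Rahul 7. Eliminate Aisha.
Round 2: Nadia 7, Zara 15, Omar 3, Rahul 7. Eliminate Omar.
Round 3: Nadia 10, Zara 15, Rahul 7. Eliminate Rahul.

Rahul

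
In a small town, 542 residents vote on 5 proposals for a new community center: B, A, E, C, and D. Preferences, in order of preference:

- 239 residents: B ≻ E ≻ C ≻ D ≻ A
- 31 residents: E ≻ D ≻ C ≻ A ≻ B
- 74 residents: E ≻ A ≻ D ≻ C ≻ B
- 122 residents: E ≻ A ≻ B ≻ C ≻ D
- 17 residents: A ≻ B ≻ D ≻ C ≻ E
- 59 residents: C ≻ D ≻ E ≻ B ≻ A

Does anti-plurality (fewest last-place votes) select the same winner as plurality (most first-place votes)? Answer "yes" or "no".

no

Anti-plurality — last-place votes: B 105, A 298, E 17, C 0, D 122. Winner: C.
Plurality — first-place votes: B 239, A 17, E 227, C 59, D 0. Winner: B.
The two methods disagree.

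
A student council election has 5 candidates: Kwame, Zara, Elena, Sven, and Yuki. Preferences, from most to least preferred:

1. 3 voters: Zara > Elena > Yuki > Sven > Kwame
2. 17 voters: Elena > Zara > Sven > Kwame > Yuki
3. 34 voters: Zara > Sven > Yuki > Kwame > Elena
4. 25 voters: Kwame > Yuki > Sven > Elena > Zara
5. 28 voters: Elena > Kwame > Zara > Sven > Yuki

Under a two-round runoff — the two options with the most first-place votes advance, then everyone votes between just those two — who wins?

Elena

Round 1 first-place votes: Kwame 25, Zara 37, Elena 45, Sven 0, Yuki 0.
Elena and Zara advance.
Runoff: Elena is preferred to Zara by 70 voters; Zara by 37.
Elena wins the runoff.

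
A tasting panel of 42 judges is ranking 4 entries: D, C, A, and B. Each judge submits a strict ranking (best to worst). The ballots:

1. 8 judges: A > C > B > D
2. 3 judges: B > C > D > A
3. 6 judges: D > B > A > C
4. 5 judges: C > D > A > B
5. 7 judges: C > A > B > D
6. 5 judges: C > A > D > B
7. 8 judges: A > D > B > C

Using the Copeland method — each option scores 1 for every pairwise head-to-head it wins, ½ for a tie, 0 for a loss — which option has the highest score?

A

D: beats B; loses to C and A → score 1.
C: beats D and B; loses to A → score 2.
A: beats D, C, and B → score 3.
B: loses to D, C, and A → score 0.
A has the best pairwise record.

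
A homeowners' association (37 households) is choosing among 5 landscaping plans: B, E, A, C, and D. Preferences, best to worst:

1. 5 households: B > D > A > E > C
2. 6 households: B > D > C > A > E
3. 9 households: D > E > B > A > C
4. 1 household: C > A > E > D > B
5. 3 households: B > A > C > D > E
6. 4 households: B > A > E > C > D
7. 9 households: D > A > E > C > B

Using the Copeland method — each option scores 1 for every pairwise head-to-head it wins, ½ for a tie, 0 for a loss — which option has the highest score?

B: beats A and C; loses to E and D → score 2.
E: beats B and C; loses to A and D → score 2.
A: beats E and C; loses to B and D → score 2.
C: loses to B, E, A, and D → score 0.
D: beats B, E, A, and C → score 4.
D has the best pairwise record.

D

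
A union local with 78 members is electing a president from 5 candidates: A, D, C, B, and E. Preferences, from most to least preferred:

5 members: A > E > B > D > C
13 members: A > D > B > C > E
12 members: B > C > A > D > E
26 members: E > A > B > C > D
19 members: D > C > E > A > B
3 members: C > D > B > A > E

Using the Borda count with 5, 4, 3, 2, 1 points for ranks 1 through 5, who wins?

A

A: 5·5 + 13·5 + 12·3 + 26·4 + 19·2 + 3·2 = 274
D: 5·2 + 13·4 + 12·2 + 26·1 + 19·5 + 3·4 = 219
C: 5·1 + 13·2 + 12·4 + 26·2 + 19·4 + 3·5 = 222
B: 5·3 + 13·3 + 12·5 + 26·3 + 19·1 + 3·3 = 220
E: 5·4 + 13·1 + 12·1 + 26·5 + 19·3 + 3·1 = 235
A has the highest Borda score (274).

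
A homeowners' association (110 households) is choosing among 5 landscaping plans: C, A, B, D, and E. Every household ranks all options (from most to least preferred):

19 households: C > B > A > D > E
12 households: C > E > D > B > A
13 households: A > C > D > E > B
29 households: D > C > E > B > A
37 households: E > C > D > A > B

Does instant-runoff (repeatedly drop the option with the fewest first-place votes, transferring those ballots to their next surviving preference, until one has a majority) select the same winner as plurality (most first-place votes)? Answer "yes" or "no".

no

Instant-runoff — R1 C 31, A 13, B 0, D 29, E 37 (B out); R2 C 31, A 13, D 29, E 37 (A out); R3 C 44, D 29, E 37 (D out); R4 C 73, E 37 (C winner). Winner: C.
Plurality — first-place votes: C 31, A 13, B 0, D 29, E 37. Winner: E.
The two methods disagree.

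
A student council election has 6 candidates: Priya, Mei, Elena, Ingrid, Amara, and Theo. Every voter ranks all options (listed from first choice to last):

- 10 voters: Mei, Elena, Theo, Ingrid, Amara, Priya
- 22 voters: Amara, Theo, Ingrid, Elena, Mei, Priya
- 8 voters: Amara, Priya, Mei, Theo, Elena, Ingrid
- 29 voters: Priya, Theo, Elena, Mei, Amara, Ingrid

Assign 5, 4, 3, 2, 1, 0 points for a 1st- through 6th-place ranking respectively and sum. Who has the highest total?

Priya: 10·0 + 22·0 + 8·4 + 29·5 = 177
Mei: 10·5 + 22·1 + 8·3 + 29·2 = 154
Elena: 10·4 + 22·2 + 8·1 + 29·3 = 179
Ingrid: 10·2 + 22·3 + 8·0 + 29·0 = 86
Amara: 10·1 + 22·5 + 8·5 + 29·1 = 189
Theo: 10·3 + 22·4 + 8·2 + 29·4 = 250
Theo has the highest Borda score (250).

Theo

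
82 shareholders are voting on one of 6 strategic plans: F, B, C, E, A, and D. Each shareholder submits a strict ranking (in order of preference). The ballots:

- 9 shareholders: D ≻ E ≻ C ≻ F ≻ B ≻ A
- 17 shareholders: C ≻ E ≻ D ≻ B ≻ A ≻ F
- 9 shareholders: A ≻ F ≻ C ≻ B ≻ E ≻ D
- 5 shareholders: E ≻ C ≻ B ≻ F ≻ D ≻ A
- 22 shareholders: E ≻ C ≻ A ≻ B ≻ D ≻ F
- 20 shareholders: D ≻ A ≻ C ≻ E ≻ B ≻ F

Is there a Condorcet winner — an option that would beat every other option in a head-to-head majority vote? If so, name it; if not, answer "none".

C vs F: 73–9 for C.
C vs B: 82–0 for C.
C vs E: 46–36 for C.
C vs A: 53–29 for C.
C vs D: 53–29 for C.
C beats every other option head-to-head.

C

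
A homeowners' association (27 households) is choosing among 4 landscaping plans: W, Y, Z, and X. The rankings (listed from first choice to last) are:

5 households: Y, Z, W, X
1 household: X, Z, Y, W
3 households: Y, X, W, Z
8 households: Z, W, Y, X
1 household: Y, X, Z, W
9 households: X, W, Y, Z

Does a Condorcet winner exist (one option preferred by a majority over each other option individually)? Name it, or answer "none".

none

Checking pairwise contests:
Z beats W 15–12.
W beats Y 17–10.
Y beats Z 18–9.
Y beats X 17–10.
Every option loses at least one head-to-head, so there is no Condorcet winner.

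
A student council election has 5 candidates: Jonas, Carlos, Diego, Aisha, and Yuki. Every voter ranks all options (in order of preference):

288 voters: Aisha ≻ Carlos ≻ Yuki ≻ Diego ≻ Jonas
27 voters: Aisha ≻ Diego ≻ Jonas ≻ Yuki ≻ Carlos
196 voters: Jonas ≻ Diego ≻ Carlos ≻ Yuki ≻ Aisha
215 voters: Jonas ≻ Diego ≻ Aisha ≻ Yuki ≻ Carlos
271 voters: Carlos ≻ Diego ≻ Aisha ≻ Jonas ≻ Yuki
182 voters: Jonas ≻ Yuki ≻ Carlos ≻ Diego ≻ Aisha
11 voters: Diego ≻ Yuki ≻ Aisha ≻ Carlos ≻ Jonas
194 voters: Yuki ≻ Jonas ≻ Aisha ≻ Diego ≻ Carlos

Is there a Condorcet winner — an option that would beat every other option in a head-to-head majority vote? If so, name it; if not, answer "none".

Jonas

Jonas vs Carlos: 814–570 for Jonas.
Jonas vs Diego: 787–597 for Jonas.
Jonas vs Aisha: 787–597 for Jonas.
Jonas vs Yuki: 891–493 for Jonas.
Jonas beats every other option head-to-head.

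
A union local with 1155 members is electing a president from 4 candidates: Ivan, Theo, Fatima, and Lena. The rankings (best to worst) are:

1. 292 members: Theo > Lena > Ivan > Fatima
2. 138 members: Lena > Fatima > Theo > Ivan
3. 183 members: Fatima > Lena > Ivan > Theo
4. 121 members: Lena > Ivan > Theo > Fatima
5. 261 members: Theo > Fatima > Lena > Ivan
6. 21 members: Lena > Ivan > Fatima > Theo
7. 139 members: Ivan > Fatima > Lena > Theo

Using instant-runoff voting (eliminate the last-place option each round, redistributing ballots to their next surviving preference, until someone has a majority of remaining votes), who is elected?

Round 1: Ivan 139, Theo 553, Fatima 183, Lena 280. Eliminate Ivan.
Round 2: Theo 553, Fatima 322, Lena 280. Eliminate Lena.
Round 3: Theo 674, Fatima 481. Theo has a majority.

Theo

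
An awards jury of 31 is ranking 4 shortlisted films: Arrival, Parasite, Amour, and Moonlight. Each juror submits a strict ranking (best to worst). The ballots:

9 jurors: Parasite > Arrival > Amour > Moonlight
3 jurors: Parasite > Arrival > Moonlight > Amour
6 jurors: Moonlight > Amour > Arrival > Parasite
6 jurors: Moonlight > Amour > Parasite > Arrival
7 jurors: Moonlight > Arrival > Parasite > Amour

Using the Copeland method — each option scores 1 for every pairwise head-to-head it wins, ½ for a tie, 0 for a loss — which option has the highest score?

Moonlight

Arrival: beats Amour; loses to Parasite and Moonlight → score 1.
Parasite: beats Arrival and Amour; loses to Moonlight → score 2.
Amour: loses to Arrival, Parasite, and Moonlight → score 0.
Moonlight: beats Arrival, Parasite, and Amour → score 3.
Moonlight has the best pairwise record.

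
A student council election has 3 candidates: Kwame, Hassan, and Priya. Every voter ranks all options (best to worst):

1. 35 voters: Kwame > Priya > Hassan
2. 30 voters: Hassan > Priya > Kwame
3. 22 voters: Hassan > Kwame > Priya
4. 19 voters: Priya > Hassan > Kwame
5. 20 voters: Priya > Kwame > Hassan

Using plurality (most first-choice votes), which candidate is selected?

Hassan

First-place votes: Kwame 35, Hassan 52, Priya 39.
Hassan has the most first-place votes.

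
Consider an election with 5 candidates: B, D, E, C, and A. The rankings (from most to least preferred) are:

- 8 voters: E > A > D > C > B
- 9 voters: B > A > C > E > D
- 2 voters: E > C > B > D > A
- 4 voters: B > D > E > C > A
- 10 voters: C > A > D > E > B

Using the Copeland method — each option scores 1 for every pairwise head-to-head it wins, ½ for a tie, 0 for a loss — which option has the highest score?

B: loses to D, E, C, and A → score 0.
D: beats B; loses to E, C, and A → score 1.
E: beats B and D; loses to C and A → score 2.
C: beats B, D, and E; loses to A → score 3.
A: beats B, D, E, and C → score 4.
A has the best pairwise record.

A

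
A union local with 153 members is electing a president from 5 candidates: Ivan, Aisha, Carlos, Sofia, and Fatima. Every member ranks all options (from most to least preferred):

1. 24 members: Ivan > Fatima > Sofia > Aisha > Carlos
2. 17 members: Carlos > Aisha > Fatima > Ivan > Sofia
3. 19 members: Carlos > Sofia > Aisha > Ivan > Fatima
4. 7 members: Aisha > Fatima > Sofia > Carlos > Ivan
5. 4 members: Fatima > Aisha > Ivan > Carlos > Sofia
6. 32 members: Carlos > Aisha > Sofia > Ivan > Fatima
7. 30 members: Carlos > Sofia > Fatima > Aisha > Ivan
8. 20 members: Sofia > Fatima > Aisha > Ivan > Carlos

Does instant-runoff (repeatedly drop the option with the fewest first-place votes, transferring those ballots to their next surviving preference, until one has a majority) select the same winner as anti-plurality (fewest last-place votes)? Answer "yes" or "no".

Instant-runoff — R1 Ivan 24, Aisha 7, Carlos 98, Sofia 20, Fatima 4 (Carlos winner). Winner: Carlos.
Anti-plurality — last-place votes: Ivan 37, Aisha 0, Carlos 44, Sofia 21, Fatima 51. Winner: Aisha.
The two methods disagree.

no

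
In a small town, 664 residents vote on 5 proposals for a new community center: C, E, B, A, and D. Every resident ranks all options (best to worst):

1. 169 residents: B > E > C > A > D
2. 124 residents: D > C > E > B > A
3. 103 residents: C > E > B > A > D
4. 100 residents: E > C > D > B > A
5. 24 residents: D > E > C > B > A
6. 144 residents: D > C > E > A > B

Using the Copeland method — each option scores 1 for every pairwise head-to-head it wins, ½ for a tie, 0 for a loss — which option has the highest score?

C: beats E, B, A, and D → score 4.
E: beats B, A, and D; loses to C → score 3.
B: beats A; loses to C, E, and D → score 1.
A: loses to C, E, B, and D → score 0.
D: beats B and A; loses to C and E → score 2.
C has the best pairwise record.

C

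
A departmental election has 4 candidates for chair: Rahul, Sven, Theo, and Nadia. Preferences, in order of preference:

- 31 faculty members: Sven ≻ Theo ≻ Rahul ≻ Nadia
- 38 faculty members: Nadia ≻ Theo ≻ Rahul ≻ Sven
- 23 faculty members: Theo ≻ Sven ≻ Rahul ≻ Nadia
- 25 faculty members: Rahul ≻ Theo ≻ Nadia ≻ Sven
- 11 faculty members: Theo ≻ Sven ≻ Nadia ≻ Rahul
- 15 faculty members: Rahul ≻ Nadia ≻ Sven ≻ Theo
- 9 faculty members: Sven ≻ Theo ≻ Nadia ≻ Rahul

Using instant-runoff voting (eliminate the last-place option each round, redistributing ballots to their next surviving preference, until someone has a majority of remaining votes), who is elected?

Round 1: Rahul 40, Sven 40, Theo 34, Nadia 38. Eliminate Theo.
Round 2: Rahul 40, Sven 74, Nadia 38. Eliminate Nadia.
Round 3: Rahul 78, Sven 74. Rahul has a majority.

Rahul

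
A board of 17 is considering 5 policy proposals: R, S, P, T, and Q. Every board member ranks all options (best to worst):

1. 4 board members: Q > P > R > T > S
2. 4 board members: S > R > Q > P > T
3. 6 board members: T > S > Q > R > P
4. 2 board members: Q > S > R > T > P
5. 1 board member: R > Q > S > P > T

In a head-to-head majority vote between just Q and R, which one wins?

Q

Voters preferring Q to R: 12; preferring R to Q: 5.
Q wins the head-to-head.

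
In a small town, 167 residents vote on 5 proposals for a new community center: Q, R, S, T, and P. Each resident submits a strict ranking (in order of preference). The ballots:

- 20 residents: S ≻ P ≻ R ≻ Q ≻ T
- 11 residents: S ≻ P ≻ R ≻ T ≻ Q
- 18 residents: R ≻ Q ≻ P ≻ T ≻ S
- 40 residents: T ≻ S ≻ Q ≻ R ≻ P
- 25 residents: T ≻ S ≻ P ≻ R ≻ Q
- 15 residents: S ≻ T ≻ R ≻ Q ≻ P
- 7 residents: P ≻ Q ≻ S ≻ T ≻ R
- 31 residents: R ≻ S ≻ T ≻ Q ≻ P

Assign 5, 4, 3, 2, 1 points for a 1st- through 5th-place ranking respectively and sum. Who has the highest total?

S

Q: 20·2 + 11·1 + 18·4 + 40·3 + 25·1 + 15·2 + 7·4 + 31·2 = 388
R: 20·3 + 11·3 + 18·5 + 40·2 + 25·2 + 15·3 + 7·1 + 31·5 = 520
S: 20·5 + 11·5 + 18·1 + 40·4 + 25·4 + 15·5 + 7·3 + 31·4 = 653
T: 20·1 + 11·2 + 18·2 + 40·5 + 25·5 + 15·4 + 7·2 + 31·3 = 570
P: 20·4 + 11·4 + 18·3 + 40·1 + 25·3 + 15·1 + 7·5 + 31·1 = 374
S has the highest Borda score (653).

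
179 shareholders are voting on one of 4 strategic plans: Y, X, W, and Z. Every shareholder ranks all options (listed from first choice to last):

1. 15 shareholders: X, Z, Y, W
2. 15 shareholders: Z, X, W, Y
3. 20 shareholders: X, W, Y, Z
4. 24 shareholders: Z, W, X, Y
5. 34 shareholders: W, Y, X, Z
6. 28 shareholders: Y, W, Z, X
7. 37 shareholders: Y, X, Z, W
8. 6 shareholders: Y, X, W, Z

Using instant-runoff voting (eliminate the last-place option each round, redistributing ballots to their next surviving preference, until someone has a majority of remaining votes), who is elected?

Round 1: Y 71, X 35, W 34, Z 39. Eliminate W.
Round 2: Y 105, X 35, Z 39. Y has a majority.

Y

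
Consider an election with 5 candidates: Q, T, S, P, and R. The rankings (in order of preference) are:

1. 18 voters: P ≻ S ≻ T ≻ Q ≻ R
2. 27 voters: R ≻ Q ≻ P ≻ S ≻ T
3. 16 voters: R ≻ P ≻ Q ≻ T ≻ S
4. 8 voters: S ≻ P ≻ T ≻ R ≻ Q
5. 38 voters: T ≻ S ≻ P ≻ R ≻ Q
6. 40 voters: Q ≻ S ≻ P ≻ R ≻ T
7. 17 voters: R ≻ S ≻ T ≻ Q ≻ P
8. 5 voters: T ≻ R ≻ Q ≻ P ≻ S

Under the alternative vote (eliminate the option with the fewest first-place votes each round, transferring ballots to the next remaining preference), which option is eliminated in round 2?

P

Round 1: Q 40, T 43, S 8, P 18, R 60. Eliminate S.
Round 2: Q 40, T 43, P 26, R 60. Eliminate P.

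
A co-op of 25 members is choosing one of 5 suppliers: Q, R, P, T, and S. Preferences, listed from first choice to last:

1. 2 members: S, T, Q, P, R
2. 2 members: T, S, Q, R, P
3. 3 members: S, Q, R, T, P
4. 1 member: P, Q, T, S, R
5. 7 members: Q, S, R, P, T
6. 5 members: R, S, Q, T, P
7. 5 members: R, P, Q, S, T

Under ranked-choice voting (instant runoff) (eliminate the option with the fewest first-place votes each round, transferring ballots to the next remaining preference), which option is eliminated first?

P

Round 1: Q 7, R 10, P 1, T 2, S 5. Eliminate P.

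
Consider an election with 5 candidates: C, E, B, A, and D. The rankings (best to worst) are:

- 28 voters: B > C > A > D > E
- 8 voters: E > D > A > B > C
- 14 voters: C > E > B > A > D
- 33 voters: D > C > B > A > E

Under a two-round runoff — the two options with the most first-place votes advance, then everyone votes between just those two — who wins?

B

Round 1 first-place votes: C 14, E 8, B 28, A 0, D 33.
D and B advance.
Runoff: D is preferred to B by 41 voters; B by 42.
B wins the runoff.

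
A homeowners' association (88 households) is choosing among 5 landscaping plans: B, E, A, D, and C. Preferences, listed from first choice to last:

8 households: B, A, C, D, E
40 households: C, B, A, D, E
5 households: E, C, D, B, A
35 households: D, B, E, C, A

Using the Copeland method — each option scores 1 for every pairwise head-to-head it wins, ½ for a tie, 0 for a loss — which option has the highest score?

B: beats E, A, and D; loses to C → score 3.
E: loses to B, A, D, and C → score 0.
A: beats E and D; loses to B and C → score 2.
D: beats E; loses to B, A, and C → score 1.
C: beats B, E, A, and D → score 4.
C has the best pairwise record.

C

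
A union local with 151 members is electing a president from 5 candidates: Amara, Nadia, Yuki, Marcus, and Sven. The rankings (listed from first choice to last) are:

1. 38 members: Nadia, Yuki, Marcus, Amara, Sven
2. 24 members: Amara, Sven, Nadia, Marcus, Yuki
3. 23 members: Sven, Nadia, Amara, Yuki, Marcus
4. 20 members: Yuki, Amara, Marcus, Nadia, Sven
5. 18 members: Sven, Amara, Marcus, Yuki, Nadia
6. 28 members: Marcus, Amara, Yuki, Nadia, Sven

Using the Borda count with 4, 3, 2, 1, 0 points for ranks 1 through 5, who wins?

Amara: 38·1 + 24·4 + 23·2 + 20·3 + 18·3 + 28·3 = 378
Nadia: 38·4 + 24·2 + 23·3 + 20·1 + 18·0 + 28·1 = 317
Yuki: 38·3 + 24·0 + 23·1 + 20·4 + 18·1 + 28·2 = 291
Marcus: 38·2 + 24·1 + 23·0 + 20·2 + 18·2 + 28·4 = 288
Sven: 38·0 + 24·3 + 23·4 + 20·0 + 18·4 + 28·0 = 236
Amara has the highest Borda score (378).

Amara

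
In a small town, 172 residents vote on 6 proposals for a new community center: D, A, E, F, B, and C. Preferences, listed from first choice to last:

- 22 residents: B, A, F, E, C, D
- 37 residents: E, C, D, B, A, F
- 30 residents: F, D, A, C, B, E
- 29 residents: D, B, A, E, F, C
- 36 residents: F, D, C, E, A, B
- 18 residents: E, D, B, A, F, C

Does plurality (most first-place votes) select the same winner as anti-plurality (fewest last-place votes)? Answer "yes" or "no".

no

Plurality — first-place votes: D 29, A 0, E 55, F 66, B 22, C 0. Winner: F.
Anti-plurality — last-place votes: D 22, A 0, E 30, F 37, B 36, C 47. Winner: A.
The two methods disagree.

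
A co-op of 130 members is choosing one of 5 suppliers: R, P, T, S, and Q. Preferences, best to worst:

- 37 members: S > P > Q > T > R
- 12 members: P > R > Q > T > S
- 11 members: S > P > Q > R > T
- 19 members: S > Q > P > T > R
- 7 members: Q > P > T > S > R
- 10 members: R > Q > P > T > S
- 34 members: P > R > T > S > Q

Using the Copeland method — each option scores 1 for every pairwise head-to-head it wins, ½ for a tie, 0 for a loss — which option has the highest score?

R: beats T; loses to P, S, and Q → score 1.
P: beats R, T, and Q; loses to S → score 3.
T: loses to R, P, S, and Q → score 0.
S: beats R, P, T, and Q → score 4.
Q: beats R and T; loses to P and S → score 2.
S has the best pairwise record.

S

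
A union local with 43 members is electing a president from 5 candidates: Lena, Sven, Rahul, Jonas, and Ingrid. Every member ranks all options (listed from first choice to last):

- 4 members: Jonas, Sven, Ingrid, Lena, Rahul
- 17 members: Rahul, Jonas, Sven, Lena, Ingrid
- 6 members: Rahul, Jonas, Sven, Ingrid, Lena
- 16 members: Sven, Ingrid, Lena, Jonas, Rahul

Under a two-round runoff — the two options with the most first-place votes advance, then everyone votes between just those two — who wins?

Round 1 first-place votes: Lena 0, Sven 16, Rahul 23, Jonas 4, Ingrid 0.
Rahul and Sven advance.
Runoff: Rahul is preferred to Sven by 23 voters; Sven by 20.
Rahul wins the runoff.

Rahul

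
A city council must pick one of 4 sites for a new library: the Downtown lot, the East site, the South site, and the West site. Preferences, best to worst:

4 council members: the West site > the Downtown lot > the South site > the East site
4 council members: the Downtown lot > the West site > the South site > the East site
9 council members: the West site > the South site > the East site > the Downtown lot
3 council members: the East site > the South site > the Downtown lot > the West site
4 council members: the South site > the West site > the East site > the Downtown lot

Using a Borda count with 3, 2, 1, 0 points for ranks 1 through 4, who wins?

the Downtown lot: 4·2 + 4·3 + 9·0 + 3·1 + 4·0 = 23
the East site: 4·0 + 4·0 + 9·1 + 3·3 + 4·1 = 22
the South site: 4·1 + 4·1 + 9·2 + 3·2 + 4·3 = 44
the West site: 4·3 + 4·2 + 9·3 + 3·0 + 4·2 = 55
the West site has the highest Borda score (55).

the West site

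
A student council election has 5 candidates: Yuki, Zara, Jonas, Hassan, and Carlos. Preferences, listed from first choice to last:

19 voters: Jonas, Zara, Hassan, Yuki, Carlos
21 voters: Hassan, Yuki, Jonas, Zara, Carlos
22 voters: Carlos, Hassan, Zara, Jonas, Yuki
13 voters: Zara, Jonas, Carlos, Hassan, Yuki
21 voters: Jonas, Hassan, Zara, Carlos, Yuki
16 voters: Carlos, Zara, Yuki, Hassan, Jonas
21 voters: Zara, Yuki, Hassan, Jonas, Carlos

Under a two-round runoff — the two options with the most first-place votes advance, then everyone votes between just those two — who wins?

Jonas

Round 1 first-place votes: Yuki 0, Zara 34, Jonas 40, Hassan 21, Carlos 38.
Jonas and Carlos advance.
Runoff: Jonas is preferred to Carlos by 95 voters; Carlos by 38.
Jonas wins the runoff.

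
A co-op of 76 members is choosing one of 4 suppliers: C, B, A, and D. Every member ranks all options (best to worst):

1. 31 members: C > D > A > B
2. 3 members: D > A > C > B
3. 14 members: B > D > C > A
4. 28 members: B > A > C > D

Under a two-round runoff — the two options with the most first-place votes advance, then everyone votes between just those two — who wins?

Round 1 first-place votes: C 31, B 42, A 0, D 3.
B and C advance.
Runoff: B is preferred to C by 42 voters; C by 34.
B wins the runoff.

B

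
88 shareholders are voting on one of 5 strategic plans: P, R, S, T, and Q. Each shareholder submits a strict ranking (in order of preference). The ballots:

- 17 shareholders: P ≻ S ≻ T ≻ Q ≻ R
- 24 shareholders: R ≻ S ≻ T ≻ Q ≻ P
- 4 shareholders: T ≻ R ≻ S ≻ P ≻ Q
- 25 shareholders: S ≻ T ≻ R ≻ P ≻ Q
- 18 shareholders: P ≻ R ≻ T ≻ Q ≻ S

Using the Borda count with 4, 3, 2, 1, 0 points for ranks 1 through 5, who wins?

S

P: 17·4 + 24·0 + 4·1 + 25·1 + 18·4 = 169
R: 17·0 + 24·4 + 4·3 + 25·2 + 18·3 = 212
S: 17·3 + 24·3 + 4·2 + 25·4 + 18·0 = 231
T: 17·2 + 24·2 + 4·4 + 25·3 + 18·2 = 209
Q: 17·1 + 24·1 + 4·0 + 25·0 + 18·1 = 59
S has the highest Borda score (231).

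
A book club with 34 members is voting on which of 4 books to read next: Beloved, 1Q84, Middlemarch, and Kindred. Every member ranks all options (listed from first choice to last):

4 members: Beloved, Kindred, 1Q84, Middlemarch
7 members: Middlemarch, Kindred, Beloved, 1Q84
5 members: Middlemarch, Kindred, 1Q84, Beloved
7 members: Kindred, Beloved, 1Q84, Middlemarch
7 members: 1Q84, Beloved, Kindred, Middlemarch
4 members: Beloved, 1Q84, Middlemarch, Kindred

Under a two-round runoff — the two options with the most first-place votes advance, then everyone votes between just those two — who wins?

Beloved

Round 1 first-place votes: Beloved 8, 1Q84 7, Middlemarch 12, Kindred 7.
Middlemarch and Beloved advance.
Runoff: Middlemarch is preferred to Beloved by 12 voters; Beloved by 22.
Beloved wins the runoff.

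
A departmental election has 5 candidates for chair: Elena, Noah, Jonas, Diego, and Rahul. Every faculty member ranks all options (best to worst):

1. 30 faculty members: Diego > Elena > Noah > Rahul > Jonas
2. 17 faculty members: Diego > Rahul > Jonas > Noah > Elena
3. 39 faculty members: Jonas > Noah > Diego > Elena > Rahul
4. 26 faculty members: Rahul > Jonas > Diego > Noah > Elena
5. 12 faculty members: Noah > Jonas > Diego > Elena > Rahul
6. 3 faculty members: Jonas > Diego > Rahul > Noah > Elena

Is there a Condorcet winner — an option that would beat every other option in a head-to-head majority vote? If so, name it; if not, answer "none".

none

Checking pairwise contests:
Noah beats Elena 97–30.
Jonas beats Noah 85–42.
Rahul beats Jonas 73–54.
Jonas beats Diego 80–47.
Elena beats Rahul 81–46.
Every option loses at least one head-to-head, so there is no Condorcet winner.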